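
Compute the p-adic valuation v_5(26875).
v_5(26875) = 4

v_5(n) is the largest exponent k such that 5^k divides n. Factor out: 26875 = 5^4 · 43. (Sign doesn't affect v_p.) So v_5(26875) = 4.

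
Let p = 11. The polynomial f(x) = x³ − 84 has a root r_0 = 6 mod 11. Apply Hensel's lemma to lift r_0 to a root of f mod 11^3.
r_2 = 314 (mod 1331)

Hensel: r_{i+1} = r_i − f(r_i)/f′(r_i) mod 11^{i+2}, where f′(x) = 3x². Iterate:
  r_0 = 6 (mod 11)
  r_1 = 72 (mod 121)
  r_2 = 314 (mod 1331)
Final: r = 314 with f(r) ≡ 0 mod 11^3.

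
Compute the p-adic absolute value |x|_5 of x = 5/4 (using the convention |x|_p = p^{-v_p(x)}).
|5/4|_5 = 1/5

Step 1 — compute v_5(x) by factoring powers of 5 out of the numerator and denominator: v_5(5/4) = 1. Step 2 — apply |x|_p = p^{-v_p(x)} = 5^{-1} = 1/5.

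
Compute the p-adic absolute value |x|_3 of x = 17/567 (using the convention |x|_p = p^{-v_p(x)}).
|17/567|_3 = 81

Step 1 — compute v_3(x) by factoring powers of 3 out of the numerator and denominator: v_3(17/567) = -4. Step 2 — apply |x|_p = p^{-v_p(x)} = 3^{4} = 81.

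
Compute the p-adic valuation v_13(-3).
v_13(-3) = 0

v_13(n) is the largest exponent k such that 13^k divides n. Factor out: -3 = -13^0 · 3. (Sign doesn't affect v_p.) So v_13(-3) = 0.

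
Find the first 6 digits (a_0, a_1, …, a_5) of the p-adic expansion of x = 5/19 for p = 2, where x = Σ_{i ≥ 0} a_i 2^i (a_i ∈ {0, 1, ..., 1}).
(a_0, …, a_5) = (1, 1, 1, 0, 0, 0)

v_2(5/19) = 0 (numerator and denominator both coprime to 2), so x ∈ ℤ_2^×. Compute digits iteratively via a_i = x_i mod 2, x_{i+1} = (x_i − a_i)/2, with x_0 = x:
  x_0 = 5/19;  a_0 = 1;  x_1 = (x_0 − 1)/2 = -7/19
  x_1 = -7/19;  a_1 = 1;  x_2 = (x_1 − 1)/2 = -13/19
  x_2 = -13/19;  a_2 = 1;  x_3 = (x_2 − 1)/2 = -16/19
  x_3 = -16/19;  a_3 = 0;  x_4 = (x_3 − 0)/2 = -8/19
  x_4 = -8/19;  a_4 = 0;  x_5 = (x_4 − 0)/2 = -4/19
  x_5 = -4/19;  a_5 = 0;  x_6 = (x_5 − 0)/2 = -2/19
Digits: (1, 1, 1, 0, 0, 0).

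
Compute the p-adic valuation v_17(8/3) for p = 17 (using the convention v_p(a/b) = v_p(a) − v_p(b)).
v_17(8/3) = 0

Factor powers of 17 from the numerator and denominator of the reduced fraction: 8 = 17^0 · 8 and 3 = 17^0 · 3. Apply v_p(a/b) = v_p(a) − v_p(b): v_17(8/3) = 0 − 0 = 0.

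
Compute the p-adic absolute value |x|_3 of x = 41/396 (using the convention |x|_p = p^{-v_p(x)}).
|41/396|_3 = 9

Step 1 — compute v_3(x) by factoring powers of 3 out of the numerator and denominator: v_3(41/396) = -2. Step 2 — apply |x|_p = p^{-v_p(x)} = 3^{2} = 9.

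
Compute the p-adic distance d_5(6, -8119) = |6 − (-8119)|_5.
d_5(6, -8119) = 1/625

Step 1 — x − y = 6 − (-8119) = 8125. Step 2 — v_5(8125) = 4 (factor: 8125 = (5^4 · 13); the sign does not affect v_p). Step 3 — |x − y|_5 = 5^{-4} = 1/625.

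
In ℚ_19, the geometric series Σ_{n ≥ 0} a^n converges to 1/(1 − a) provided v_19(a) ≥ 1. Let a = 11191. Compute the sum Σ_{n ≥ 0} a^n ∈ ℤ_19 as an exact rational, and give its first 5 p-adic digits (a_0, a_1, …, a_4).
Σ a^n = 1/(1 − a) = -1/11190;  first 5 digits = (1, 0, 12, 1, 11)

v_19(a) = 2 ≥ 1, so the series converges in ℤ_19 to 1/(1 − a) = 1/(1 − 11191) = -1/11190. Expand this rational in ℤ_19: compute digits iteratively via d_i = x_i mod 19, x_{i+1} = (x_i − d_i)/19. The first 5 digits are (1, 0, 12, 1, 11).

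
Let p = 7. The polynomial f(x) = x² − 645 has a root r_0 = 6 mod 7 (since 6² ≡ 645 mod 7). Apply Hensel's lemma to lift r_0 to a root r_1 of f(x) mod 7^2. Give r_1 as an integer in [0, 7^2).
r_1 = 20 (mod 49)

Hensel's recurrence: r_{i+1} = r_i − f(r_i)·(f′(r_i))^{-1} mod 7^{i+2}, with f′(x) = 2x. Iterate:
  r_0 = 6 (mod 7)
  r_1 = 20 (mod 49)
Final: r_1 = 20, and one checks f(r_1) ≡ 0 mod 7^2.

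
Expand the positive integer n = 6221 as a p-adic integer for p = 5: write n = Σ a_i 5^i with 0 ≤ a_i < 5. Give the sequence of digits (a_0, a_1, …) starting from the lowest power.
(a_0, a_1, …) = (1, 4, 3, 4, 4, 1)

Repeated division by 5 gives the digits low-to-high: 6221 = 1 + 4·5^1 + 3·5^2 + 4·5^3 + 4·5^4 + 1·5^5. Digit sequence: (1, 4, 3, 4, 4, 1).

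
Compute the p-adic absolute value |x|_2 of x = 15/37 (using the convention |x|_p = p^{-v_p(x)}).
|15/37|_2 = 1

Step 1 — compute v_2(x) by factoring powers of 2 out of the numerator and denominator: v_2(15/37) = 0. Step 2 — apply |x|_p = p^{-v_p(x)} = 2^{0} = 1.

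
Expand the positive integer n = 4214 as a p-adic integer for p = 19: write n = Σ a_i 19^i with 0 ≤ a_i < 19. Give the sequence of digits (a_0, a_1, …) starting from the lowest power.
(a_0, a_1, …) = (15, 12, 11)

Repeated division by 19 gives the digits low-to-high: 4214 = 15 + 12·19^1 + 11·19^2. Digit sequence: (15, 12, 11).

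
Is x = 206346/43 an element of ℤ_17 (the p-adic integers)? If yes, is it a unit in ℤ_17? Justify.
x ∈ ℤ_17 but not a unit; v_17(x) = 3 > 0

ℤ_17 = {x ∈ ℚ_17 : v_17(x) ≥ 0} and ℤ_17^× = {x ∈ ℤ_17 : v_17(x) = 0}. Here v_17(206346/43) = v_17(num) − v_17(den) = 3; compare against these criteria.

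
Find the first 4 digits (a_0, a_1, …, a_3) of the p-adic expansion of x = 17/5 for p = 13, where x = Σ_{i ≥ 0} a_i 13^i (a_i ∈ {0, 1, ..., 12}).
(a_0, …, a_3) = (6, 5, 10, 7)

v_13(17/5) = 0 (numerator and denominator both coprime to 13), so x ∈ ℤ_13^×. Compute digits iteratively via a_i = x_i mod 13, x_{i+1} = (x_i − a_i)/13, with x_0 = x:
  x_0 = 17/5;  a_0 = 6;  x_1 = (x_0 − 6)/13 = -1/5
  x_1 = -1/5;  a_1 = 5;  x_2 = (x_1 − 5)/13 = -2/5
  x_2 = -2/5;  a_2 = 10;  x_3 = (x_2 − 10)/13 = -4/5
  x_3 = -4/5;  a_3 = 7;  x_4 = (x_3 − 7)/13 = -3/5
Digits: (6, 5, 10, 7).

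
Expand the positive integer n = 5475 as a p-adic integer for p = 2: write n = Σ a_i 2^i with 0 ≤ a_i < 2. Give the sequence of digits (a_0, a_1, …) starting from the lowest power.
(a_0, a_1, …) = (1, 1, 0, 0, 0, 1, 1, 0, 1, 0, 1, 0, 1)

Repeated division by 2 gives the digits low-to-high: 5475 = 1 + 1·2^1 + 1·2^5 + 1·2^6 + 1·2^8 + 1·2^10 + 1·2^12. Digit sequence: (1, 1, 0, 0, 0, 1, 1, 0, 1, 0, 1, 0, 1).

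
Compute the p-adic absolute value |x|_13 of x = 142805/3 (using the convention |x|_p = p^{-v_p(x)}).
|142805/3|_13 = 1/28561

Step 1 — compute v_13(x) by factoring powers of 13 out of the numerator and denominator: v_13(142805/3) = 4. Step 2 — apply |x|_p = p^{-v_p(x)} = 13^{-4} = 1/28561.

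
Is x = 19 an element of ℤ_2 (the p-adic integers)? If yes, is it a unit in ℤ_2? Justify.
x ∈ ℤ_2^× (unit); v_2(x) = 0

ℤ_2 = {x ∈ ℚ_2 : v_2(x) ≥ 0} and ℤ_2^× = {x ∈ ℤ_2 : v_2(x) = 0}. Here v_2(19) = v_2(num) − v_2(den) = 0; compare against these criteria.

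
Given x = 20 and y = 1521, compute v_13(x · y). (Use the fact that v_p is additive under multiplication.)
v_13(30420) = 2

v_p(x) = 0 (factor: 20 = 13^0 · 20); v_p(y) = 2 (factor: 1521 = 13^2 · 9). Additivity: v_p(xy) = v_p(x) + v_p(y) = 0 + 2 = 2. (Direct check: xy = 30420 = 13^2 · (180).)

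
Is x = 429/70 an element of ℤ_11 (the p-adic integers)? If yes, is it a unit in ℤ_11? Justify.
x ∈ ℤ_11 but not a unit; v_11(x) = 1 > 0

ℤ_11 = {x ∈ ℚ_11 : v_11(x) ≥ 0} and ℤ_11^× = {x ∈ ℤ_11 : v_11(x) = 0}. Here v_11(429/70) = v_11(num) − v_11(den) = 1; compare against these criteria.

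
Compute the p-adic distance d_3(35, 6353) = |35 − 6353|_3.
d_3(35, 6353) = 1/243

Step 1 — x − y = 35 − 6353 = -6318. Step 2 — v_3(-6318) = 5 (factor: -6318 = −(3^5 · 26); the sign does not affect v_p). Step 3 — |x − y|_3 = 3^{-5} = 1/243.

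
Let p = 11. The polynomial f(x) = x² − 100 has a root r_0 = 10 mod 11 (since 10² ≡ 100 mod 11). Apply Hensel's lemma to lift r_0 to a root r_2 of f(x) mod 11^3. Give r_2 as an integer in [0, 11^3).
r_2 = 10 (mod 1331)

Hensel's recurrence: r_{i+1} = r_i − f(r_i)·(f′(r_i))^{-1} mod 11^{i+2}, with f′(x) = 2x. Iterate:
  r_0 = 10 (mod 11)
  r_1 = 10 (mod 121)
  r_2 = 10 (mod 1331)
Final: r_2 = 10, and one checks f(r_2) ≡ 0 mod 11^3.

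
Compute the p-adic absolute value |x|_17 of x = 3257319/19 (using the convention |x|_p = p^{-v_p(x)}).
|3257319/19|_17 = 1/83521

Step 1 — compute v_17(x) by factoring powers of 17 out of the numerator and denominator: v_17(3257319/19) = 4. Step 2 — apply |x|_p = p^{-v_p(x)} = 17^{-4} = 1/83521.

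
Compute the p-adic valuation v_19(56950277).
v_19(56950277) = 5

v_19(n) is the largest exponent k such that 19^k divides n. Factor out: 56950277 = 19^5 · 23. (Sign doesn't affect v_p.) So v_19(56950277) = 5.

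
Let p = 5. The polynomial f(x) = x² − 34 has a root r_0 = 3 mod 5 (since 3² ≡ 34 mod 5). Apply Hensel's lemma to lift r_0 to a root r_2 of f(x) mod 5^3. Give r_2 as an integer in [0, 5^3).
r_2 = 28 (mod 125)

Hensel's recurrence: r_{i+1} = r_i − f(r_i)·(f′(r_i))^{-1} mod 5^{i+2}, with f′(x) = 2x. Iterate:
  r_0 = 3 (mod 5)
  r_1 = 3 (mod 25)
  r_2 = 28 (mod 125)
Final: r_2 = 28, and one checks f(r_2) ≡ 0 mod 5^3.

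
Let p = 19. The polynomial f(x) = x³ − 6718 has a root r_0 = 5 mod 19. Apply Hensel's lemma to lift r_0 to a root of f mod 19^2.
r_1 = 271 (mod 361)

Hensel: r_{i+1} = r_i − f(r_i)/f′(r_i) mod 19^{i+2}, where f′(x) = 3x². Iterate:
  r_0 = 5 (mod 19)
  r_1 = 271 (mod 361)
Final: r = 271 with f(r) ≡ 0 mod 19^2.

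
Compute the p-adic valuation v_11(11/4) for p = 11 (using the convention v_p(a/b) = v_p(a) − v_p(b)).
v_11(11/4) = 1

Factor powers of 11 from the numerator and denominator of the reduced fraction: 11 = 11^1 · 1 and 4 = 11^0 · 4. Apply v_p(a/b) = v_p(a) − v_p(b): v_11(11/4) = 1 − 0 = 1.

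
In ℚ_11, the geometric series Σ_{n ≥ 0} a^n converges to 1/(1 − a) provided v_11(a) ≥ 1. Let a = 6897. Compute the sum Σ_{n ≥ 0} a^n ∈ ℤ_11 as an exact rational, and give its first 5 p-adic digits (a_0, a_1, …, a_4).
Σ a^n = 1/(1 − a) = -1/6896;  first 5 digits = (1, 0, 2, 5, 4)

v_11(a) = 2 ≥ 1, so the series converges in ℤ_11 to 1/(1 − a) = 1/(1 − 6897) = -1/6896. Expand this rational in ℤ_11: compute digits iteratively via d_i = x_i mod 11, x_{i+1} = (x_i − d_i)/11. The first 5 digits are (1, 0, 2, 5, 4).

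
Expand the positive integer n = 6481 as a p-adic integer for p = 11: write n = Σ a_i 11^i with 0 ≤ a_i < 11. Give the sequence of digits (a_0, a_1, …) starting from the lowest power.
(a_0, a_1, …) = (2, 6, 9, 4)

Repeated division by 11 gives the digits low-to-high: 6481 = 2 + 6·11^1 + 9·11^2 + 4·11^3. Digit sequence: (2, 6, 9, 4).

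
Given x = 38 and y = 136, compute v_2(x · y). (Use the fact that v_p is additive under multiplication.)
v_2(5168) = 4

v_p(x) = 1 (factor: 38 = 2^1 · 19); v_p(y) = 3 (factor: 136 = 2^3 · 17). Additivity: v_p(xy) = v_p(x) + v_p(y) = 1 + 3 = 4. (Direct check: xy = 5168 = 2^4 · (323).)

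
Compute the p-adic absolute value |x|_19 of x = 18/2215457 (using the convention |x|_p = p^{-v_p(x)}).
|18/2215457|_19 = 130321

Step 1 — compute v_19(x) by factoring powers of 19 out of the numerator and denominator: v_19(18/2215457) = -4. Step 2 — apply |x|_p = p^{-v_p(x)} = 19^{4} = 130321.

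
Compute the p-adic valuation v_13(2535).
v_13(2535) = 2

v_13(n) is the largest exponent k such that 13^k divides n. Factor out: 2535 = 13^2 · 15. (Sign doesn't affect v_p.) So v_13(2535) = 2.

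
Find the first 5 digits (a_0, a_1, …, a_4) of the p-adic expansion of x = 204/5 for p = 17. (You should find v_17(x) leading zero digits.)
(a_0, …, a_4) = (0, 16, 6, 3, 10)

v_17(204/5) = 1, so a_0 = ... = a_0 = 0. Factor out: x = 17^1 · u with u = 12/5 a unit in ℤ_17. Expand u iteratively via a_{v+i} = u_i mod 17, u_{i+1} = (u_i − a_{v+i})/17:
  u_0 = 12/5;  a_1 = 16;  u_1 = (u_0 − 16)/17 = -4/5
  u_1 = -4/5;  a_2 = 6;  u_2 = (u_1 − 6)/17 = -2/5
  u_2 = -2/5;  a_3 = 3;  u_3 = (u_2 − 3)/17 = -1/5
  u_3 = -1/5;  a_4 = 10;  u_4 = (u_3 − 10)/17 = -3/5
Digits: (0, 16, 6, 3, 10).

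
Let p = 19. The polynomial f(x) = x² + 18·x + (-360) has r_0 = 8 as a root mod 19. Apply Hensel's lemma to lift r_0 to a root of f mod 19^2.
r_1 = 331 (mod 361)

Hensel: r_{i+1} = r_i − f(r_i)·(f′(r_i))^{-1} mod 19^{i+2}, f′(x) = 2x + 18. Iterate:
  r_0 = 8 (mod 19)
  r_1 = 331 (mod 361)
Final: r = 331 satisfies f(r) ≡ 0 mod 19^2.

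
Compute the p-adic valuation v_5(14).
v_5(14) = 0

v_5(n) is the largest exponent k such that 5^k divides n. Factor out: 14 = 5^0 · 14. (Sign doesn't affect v_p.) So v_5(14) = 0.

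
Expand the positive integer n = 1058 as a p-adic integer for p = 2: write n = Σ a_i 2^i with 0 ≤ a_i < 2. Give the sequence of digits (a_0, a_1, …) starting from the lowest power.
(a_0, a_1, …) = (0, 1, 0, 0, 0, 1, 0, 0, 0, 0, 1)

Repeated division by 2 gives the digits low-to-high: 1058 = 1·2^1 + 1·2^5 + 1·2^10. Digit sequence: (0, 1, 0, 0, 0, 1, 0, 0, 0, 0, 1).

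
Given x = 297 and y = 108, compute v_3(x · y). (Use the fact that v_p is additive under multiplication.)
v_3(32076) = 6

v_p(x) = 3 (factor: 297 = 3^3 · 11); v_p(y) = 3 (factor: 108 = 3^3 · 4). Additivity: v_p(xy) = v_p(x) + v_p(y) = 3 + 3 = 6. (Direct check: xy = 32076 = 3^6 · (44).)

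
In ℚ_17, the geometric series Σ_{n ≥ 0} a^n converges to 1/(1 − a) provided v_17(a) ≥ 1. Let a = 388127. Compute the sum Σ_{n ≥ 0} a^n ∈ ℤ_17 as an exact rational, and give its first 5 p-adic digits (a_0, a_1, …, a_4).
Σ a^n = 1/(1 − a) = -1/388126;  first 5 digits = (1, 0, 0, 11, 4)

v_17(a) = 3 ≥ 1, so the series converges in ℤ_17 to 1/(1 − a) = 1/(1 − 388127) = -1/388126. Expand this rational in ℤ_17: compute digits iteratively via d_i = x_i mod 17, x_{i+1} = (x_i − d_i)/17. The first 5 digits are (1, 0, 0, 11, 4).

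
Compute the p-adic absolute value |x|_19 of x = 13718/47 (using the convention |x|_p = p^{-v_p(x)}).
|13718/47|_19 = 1/6859

Step 1 — compute v_19(x) by factoring powers of 19 out of the numerator and denominator: v_19(13718/47) = 3. Step 2 — apply |x|_p = p^{-v_p(x)} = 19^{-3} = 1/6859.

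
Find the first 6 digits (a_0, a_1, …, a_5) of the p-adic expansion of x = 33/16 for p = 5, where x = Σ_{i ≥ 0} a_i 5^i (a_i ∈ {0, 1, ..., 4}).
(a_0, …, a_5) = (3, 2, 3, 4, 0, 2)

v_5(33/16) = 0 (numerator and denominator both coprime to 5), so x ∈ ℤ_5^×. Compute digits iteratively via a_i = x_i mod 5, x_{i+1} = (x_i − a_i)/5, with x_0 = x:
  x_0 = 33/16;  a_0 = 3;  x_1 = (x_0 − 3)/5 = -3/16
  x_1 = -3/16;  a_1 = 2;  x_2 = (x_1 − 2)/5 = -7/16
  x_2 = -7/16;  a_2 = 3;  x_3 = (x_2 − 3)/5 = -11/16
  x_3 = -11/16;  a_3 = 4;  x_4 = (x_3 − 4)/5 = -15/16
  x_4 = -15/16;  a_4 = 0;  x_5 = (x_4 − 0)/5 = -3/16
  x_5 = -3/16;  a_5 = 2;  x_6 = (x_5 − 2)/5 = -7/16
Digits: (3, 2, 3, 4, 0, 2).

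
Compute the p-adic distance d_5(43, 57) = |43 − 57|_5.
d_5(43, 57) = 1

Step 1 — x − y = 43 − 57 = -14. Step 2 — v_5(-14) = 0 (factor: -14 = −(5^0 · 14); the sign does not affect v_p). Step 3 — |x − y|_5 = 5^{0} = 1.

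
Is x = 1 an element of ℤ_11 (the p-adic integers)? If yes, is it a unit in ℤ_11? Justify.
x ∈ ℤ_11^× (unit); v_11(x) = 0

ℤ_11 = {x ∈ ℚ_11 : v_11(x) ≥ 0} and ℤ_11^× = {x ∈ ℤ_11 : v_11(x) = 0}. Here v_11(1) = v_11(num) − v_11(den) = 0; compare against these criteria.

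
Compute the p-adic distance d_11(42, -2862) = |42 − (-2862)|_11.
d_11(42, -2862) = 1/121

Step 1 — x − y = 42 − (-2862) = 2904. Step 2 — v_11(2904) = 2 (factor: 2904 = (11^2 · 24); the sign does not affect v_p). Step 3 — |x − y|_11 = 11^{-2} = 1/121.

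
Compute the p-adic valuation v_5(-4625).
v_5(-4625) = 3

v_5(n) is the largest exponent k such that 5^k divides n. Factor out: -4625 = -5^3 · 37. (Sign doesn't affect v_p.) So v_5(-4625) = 3.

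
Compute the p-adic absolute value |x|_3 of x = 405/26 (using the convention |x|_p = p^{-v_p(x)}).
|405/26|_3 = 1/81

Step 1 — compute v_3(x) by factoring powers of 3 out of the numerator and denominator: v_3(405/26) = 4. Step 2 — apply |x|_p = p^{-v_p(x)} = 3^{-4} = 1/81.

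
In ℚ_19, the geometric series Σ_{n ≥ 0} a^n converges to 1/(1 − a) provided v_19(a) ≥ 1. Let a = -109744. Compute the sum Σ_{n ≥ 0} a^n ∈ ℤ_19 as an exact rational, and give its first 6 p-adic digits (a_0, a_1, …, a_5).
Σ a^n = 1/(1 − a) = 1/109745;  first 6 digits = (1, 0, 0, 3, 18, 18)

v_19(a) = 3 ≥ 1, so the series converges in ℤ_19 to 1/(1 − a) = 1/(1 − (-109744)) = 1/109745. Expand this rational in ℤ_19: compute digits iteratively via d_i = x_i mod 19, x_{i+1} = (x_i − d_i)/19. The first 6 digits are (1, 0, 0, 3, 18, 18).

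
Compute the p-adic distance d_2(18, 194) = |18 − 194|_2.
d_2(18, 194) = 1/16

Step 1 — x − y = 18 − 194 = -176. Step 2 — v_2(-176) = 4 (factor: -176 = −(2^4 · 11); the sign does not affect v_p). Step 3 — |x − y|_2 = 2^{-4} = 1/16.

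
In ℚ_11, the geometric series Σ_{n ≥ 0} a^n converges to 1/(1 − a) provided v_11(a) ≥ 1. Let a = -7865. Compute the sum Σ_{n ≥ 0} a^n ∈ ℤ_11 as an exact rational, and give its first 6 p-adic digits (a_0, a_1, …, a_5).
Σ a^n = 1/(1 − a) = 1/7866;  first 6 digits = (1, 0, 1, 5, 0, 10)

v_11(a) = 2 ≥ 1, so the series converges in ℤ_11 to 1/(1 − a) = 1/(1 − (-7865)) = 1/7866. Expand this rational in ℤ_11: compute digits iteratively via d_i = x_i mod 11, x_{i+1} = (x_i − d_i)/11. The first 6 digits are (1, 0, 1, 5, 0, 10).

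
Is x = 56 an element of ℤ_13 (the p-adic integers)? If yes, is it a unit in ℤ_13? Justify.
x ∈ ℤ_13^× (unit); v_13(x) = 0

ℤ_13 = {x ∈ ℚ_13 : v_13(x) ≥ 0} and ℤ_13^× = {x ∈ ℤ_13 : v_13(x) = 0}. Here v_13(56) = v_13(num) − v_13(den) = 0; compare against these criteria.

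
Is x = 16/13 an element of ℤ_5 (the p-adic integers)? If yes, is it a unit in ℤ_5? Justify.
x ∈ ℤ_5^× (unit); v_5(x) = 0

ℤ_5 = {x ∈ ℚ_5 : v_5(x) ≥ 0} and ℤ_5^× = {x ∈ ℤ_5 : v_5(x) = 0}. Here v_5(16/13) = v_5(num) − v_5(den) = 0; compare against these criteria.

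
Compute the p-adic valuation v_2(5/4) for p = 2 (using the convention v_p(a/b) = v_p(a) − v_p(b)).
v_2(5/4) = -2

Factor powers of 2 from the numerator and denominator of the reduced fraction: 5 = 2^0 · 5 and 4 = 2^2 · 1. Apply v_p(a/b) = v_p(a) − v_p(b): v_2(5/4) = 0 − 2 = -2.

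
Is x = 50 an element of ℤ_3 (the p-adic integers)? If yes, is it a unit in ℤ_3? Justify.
x ∈ ℤ_3^× (unit); v_3(x) = 0

ℤ_3 = {x ∈ ℚ_3 : v_3(x) ≥ 0} and ℤ_3^× = {x ∈ ℤ_3 : v_3(x) = 0}. Here v_3(50) = v_3(num) − v_3(den) = 0; compare against these criteria.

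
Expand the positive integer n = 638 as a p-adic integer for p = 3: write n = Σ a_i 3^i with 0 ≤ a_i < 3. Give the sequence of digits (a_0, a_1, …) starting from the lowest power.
(a_0, a_1, …) = (2, 2, 1, 2, 1, 2)

Repeated division by 3 gives the digits low-to-high: 638 = 2 + 2·3^1 + 1·3^2 + 2·3^3 + 1·3^4 + 2·3^5. Digit sequence: (2, 2, 1, 2, 1, 2).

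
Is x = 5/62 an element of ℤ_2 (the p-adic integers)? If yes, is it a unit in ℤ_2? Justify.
x ∉ ℤ_2 (v_2(x) = -1 < 0)

ℤ_2 = {x ∈ ℚ_2 : v_2(x) ≥ 0} and ℤ_2^× = {x ∈ ℤ_2 : v_2(x) = 0}. Here v_2(5/62) = v_2(num) − v_2(den) = -1; compare against these criteria.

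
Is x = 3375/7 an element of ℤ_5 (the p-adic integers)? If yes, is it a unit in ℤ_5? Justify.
x ∈ ℤ_5 but not a unit; v_5(x) = 3 > 0

ℤ_5 = {x ∈ ℚ_5 : v_5(x) ≥ 0} and ℤ_5^× = {x ∈ ℤ_5 : v_5(x) = 0}. Here v_5(3375/7) = v_5(num) − v_5(den) = 3; compare against these criteria.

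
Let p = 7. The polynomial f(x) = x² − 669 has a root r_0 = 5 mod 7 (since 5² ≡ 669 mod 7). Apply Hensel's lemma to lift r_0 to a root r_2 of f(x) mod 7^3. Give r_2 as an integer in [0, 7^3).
r_2 = 187 (mod 343)

Hensel's recurrence: r_{i+1} = r_i − f(r_i)·(f′(r_i))^{-1} mod 7^{i+2}, with f′(x) = 2x. Iterate:
  r_0 = 5 (mod 7)
  r_1 = 40 (mod 49)
  r_2 = 187 (mod 343)
Final: r_2 = 187, and one checks f(r_2) ≡ 0 mod 7^3.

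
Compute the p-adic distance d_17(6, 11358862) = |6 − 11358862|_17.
d_17(6, 11358862) = 1/1419857

Step 1 — x − y = 6 − 11358862 = -11358856. Step 2 — v_17(-11358856) = 5 (factor: -11358856 = −(17^5 · 8); the sign does not affect v_p). Step 3 — |x − y|_17 = 17^{-5} = 1/1419857.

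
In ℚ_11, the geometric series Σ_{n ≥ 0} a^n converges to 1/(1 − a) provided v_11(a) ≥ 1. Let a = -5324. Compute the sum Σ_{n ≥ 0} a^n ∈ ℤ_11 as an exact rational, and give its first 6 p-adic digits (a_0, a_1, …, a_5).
Σ a^n = 1/(1 − a) = 1/5325;  first 6 digits = (1, 0, 0, 7, 10, 10)

v_11(a) = 3 ≥ 1, so the series converges in ℤ_11 to 1/(1 − a) = 1/(1 − (-5324)) = 1/5325. Expand this rational in ℤ_11: compute digits iteratively via d_i = x_i mod 11, x_{i+1} = (x_i − d_i)/11. The first 6 digits are (1, 0, 0, 7, 10, 10).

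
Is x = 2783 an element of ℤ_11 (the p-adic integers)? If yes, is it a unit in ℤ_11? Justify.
x ∈ ℤ_11 but not a unit; v_11(x) = 2 > 0

ℤ_11 = {x ∈ ℚ_11 : v_11(x) ≥ 0} and ℤ_11^× = {x ∈ ℤ_11 : v_11(x) = 0}. Here v_11(2783) = v_11(num) − v_11(den) = 2; compare against these criteria.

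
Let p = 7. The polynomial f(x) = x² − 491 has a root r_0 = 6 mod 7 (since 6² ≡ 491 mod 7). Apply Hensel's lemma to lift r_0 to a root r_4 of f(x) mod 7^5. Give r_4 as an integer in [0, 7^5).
r_4 = 4556 (mod 16807)

Hensel's recurrence: r_{i+1} = r_i − f(r_i)·(f′(r_i))^{-1} mod 7^{i+2}, with f′(x) = 2x. Iterate:
  r_0 = 6 (mod 7)
  r_1 = 48 (mod 49)
  r_2 = 97 (mod 343)
  r_3 = 2155 (mod 2401)
  r_4 = 4556 (mod 16807)
Final: r_4 = 4556, and one checks f(r_4) ≡ 0 mod 7^5.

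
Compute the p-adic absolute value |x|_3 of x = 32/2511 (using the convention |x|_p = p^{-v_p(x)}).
|32/2511|_3 = 81

Step 1 — compute v_3(x) by factoring powers of 3 out of the numerator and denominator: v_3(32/2511) = -4. Step 2 — apply |x|_p = p^{-v_p(x)} = 3^{4} = 81.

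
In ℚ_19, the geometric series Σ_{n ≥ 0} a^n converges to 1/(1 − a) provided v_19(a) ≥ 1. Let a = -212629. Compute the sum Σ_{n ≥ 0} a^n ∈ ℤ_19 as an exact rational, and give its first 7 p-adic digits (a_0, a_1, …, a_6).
Σ a^n = 1/(1 − a) = 1/212630;  first 7 digits = (1, 0, 0, 7, 17, 18, 10)

v_19(a) = 3 ≥ 1, so the series converges in ℤ_19 to 1/(1 − a) = 1/(1 − (-212629)) = 1/212630. Expand this rational in ℤ_19: compute digits iteratively via d_i = x_i mod 19, x_{i+1} = (x_i − d_i)/19. The first 7 digits are (1, 0, 0, 7, 17, 18, 10).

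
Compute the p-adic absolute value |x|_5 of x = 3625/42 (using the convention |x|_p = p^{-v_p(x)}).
|3625/42|_5 = 1/125

Step 1 — compute v_5(x) by factoring powers of 5 out of the numerator and denominator: v_5(3625/42) = 3. Step 2 — apply |x|_p = p^{-v_p(x)} = 5^{-3} = 1/125.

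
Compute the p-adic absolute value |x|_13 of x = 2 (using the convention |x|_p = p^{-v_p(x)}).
|2|_13 = 1

Step 1 — compute v_13(x) by factoring powers of 13 out of the numerator and denominator: v_13(2) = 0. Step 2 — apply |x|_p = p^{-v_p(x)} = 13^{0} = 1.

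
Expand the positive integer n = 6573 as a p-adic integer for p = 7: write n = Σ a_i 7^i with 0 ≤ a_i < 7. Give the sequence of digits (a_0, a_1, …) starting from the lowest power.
(a_0, a_1, …) = (0, 1, 1, 5, 2)

Repeated division by 7 gives the digits low-to-high: 6573 = 1·7^1 + 1·7^2 + 5·7^3 + 2·7^4. Digit sequence: (0, 1, 1, 5, 2).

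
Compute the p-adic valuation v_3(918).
v_3(918) = 3

v_3(n) is the largest exponent k such that 3^k divides n. Factor out: 918 = 3^3 · 34. (Sign doesn't affect v_p.) So v_3(918) = 3.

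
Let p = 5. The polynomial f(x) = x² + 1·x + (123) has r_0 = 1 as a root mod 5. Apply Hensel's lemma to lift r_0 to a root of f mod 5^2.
r_1 = 1 (mod 25)

Hensel: r_{i+1} = r_i − f(r_i)·(f′(r_i))^{-1} mod 5^{i+2}, f′(x) = 2x + 1. Iterate:
  r_0 = 1 (mod 5)
  r_1 = 1 (mod 25)
Final: r = 1 satisfies f(r) ≡ 0 mod 5^2.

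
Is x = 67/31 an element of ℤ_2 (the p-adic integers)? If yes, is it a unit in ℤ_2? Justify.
x ∈ ℤ_2^× (unit); v_2(x) = 0

ℤ_2 = {x ∈ ℚ_2 : v_2(x) ≥ 0} and ℤ_2^× = {x ∈ ℤ_2 : v_2(x) = 0}. Here v_2(67/31) = v_2(num) − v_2(den) = 0; compare against these criteria.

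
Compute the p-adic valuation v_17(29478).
v_17(29478) = 3

v_17(n) is the largest exponent k such that 17^k divides n. Factor out: 29478 = 17^3 · 6. (Sign doesn't affect v_p.) So v_17(29478) = 3.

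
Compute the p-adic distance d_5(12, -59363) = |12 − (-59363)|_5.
d_5(12, -59363) = 1/3125

Step 1 — x − y = 12 − (-59363) = 59375. Step 2 — v_5(59375) = 5 (factor: 59375 = (5^5 · 19); the sign does not affect v_p). Step 3 — |x − y|_5 = 5^{-5} = 1/3125.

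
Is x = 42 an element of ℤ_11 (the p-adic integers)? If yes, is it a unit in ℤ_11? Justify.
x ∈ ℤ_11^× (unit); v_11(x) = 0

ℤ_11 = {x ∈ ℚ_11 : v_11(x) ≥ 0} and ℤ_11^× = {x ∈ ℤ_11 : v_11(x) = 0}. Here v_11(42) = v_11(num) − v_11(den) = 0; compare against these criteria.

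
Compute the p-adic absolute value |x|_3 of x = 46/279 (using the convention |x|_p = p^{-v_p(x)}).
|46/279|_3 = 9

Step 1 — compute v_3(x) by factoring powers of 3 out of the numerator and denominator: v_3(46/279) = -2. Step 2 — apply |x|_p = p^{-v_p(x)} = 3^{2} = 9.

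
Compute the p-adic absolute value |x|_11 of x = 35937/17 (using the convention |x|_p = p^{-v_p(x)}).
|35937/17|_11 = 1/1331

Step 1 — compute v_11(x) by factoring powers of 11 out of the numerator and denominator: v_11(35937/17) = 3. Step 2 — apply |x|_p = p^{-v_p(x)} = 11^{-3} = 1/1331.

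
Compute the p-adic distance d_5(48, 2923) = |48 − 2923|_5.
d_5(48, 2923) = 1/125

Step 1 — x − y = 48 − 2923 = -2875. Step 2 — v_5(-2875) = 3 (factor: -2875 = −(5^3 · 23); the sign does not affect v_p). Step 3 — |x − y|_5 = 5^{-3} = 1/125.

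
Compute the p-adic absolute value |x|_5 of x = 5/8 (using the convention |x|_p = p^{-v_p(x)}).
|5/8|_5 = 1/5

Step 1 — compute v_5(x) by factoring powers of 5 out of the numerator and denominator: v_5(5/8) = 1. Step 2 — apply |x|_p = p^{-v_p(x)} = 5^{-1} = 1/5.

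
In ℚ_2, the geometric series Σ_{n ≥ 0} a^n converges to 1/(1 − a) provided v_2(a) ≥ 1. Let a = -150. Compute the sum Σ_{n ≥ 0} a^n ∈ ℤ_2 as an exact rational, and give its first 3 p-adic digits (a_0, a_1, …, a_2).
Σ a^n = 1/(1 − a) = 1/151;  first 3 digits = (1, 1, 1)

v_2(a) = 1 ≥ 1, so the series converges in ℤ_2 to 1/(1 − a) = 1/(1 − (-150)) = 1/151. Expand this rational in ℤ_2: compute digits iteratively via d_i = x_i mod 2, x_{i+1} = (x_i − d_i)/2. The first 3 digits are (1, 1, 1).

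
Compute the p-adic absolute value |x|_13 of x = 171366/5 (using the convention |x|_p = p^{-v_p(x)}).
|171366/5|_13 = 1/28561

Step 1 — compute v_13(x) by factoring powers of 13 out of the numerator and denominator: v_13(171366/5) = 4. Step 2 — apply |x|_p = p^{-v_p(x)} = 13^{-4} = 1/28561.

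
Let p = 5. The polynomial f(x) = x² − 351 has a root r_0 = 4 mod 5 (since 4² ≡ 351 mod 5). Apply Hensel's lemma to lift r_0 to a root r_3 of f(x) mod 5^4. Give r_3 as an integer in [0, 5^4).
r_3 = 449 (mod 625)

Hensel's recurrence: r_{i+1} = r_i − f(r_i)·(f′(r_i))^{-1} mod 5^{i+2}, with f′(x) = 2x. Iterate:
  r_0 = 4 (mod 5)
  r_1 = 24 (mod 25)
  r_2 = 74 (mod 125)
  r_3 = 449 (mod 625)
Final: r_3 = 449, and one checks f(r_3) ≡ 0 mod 5^4.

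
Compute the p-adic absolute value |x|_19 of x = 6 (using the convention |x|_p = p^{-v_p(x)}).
|6|_19 = 1

Step 1 — compute v_19(x) by factoring powers of 19 out of the numerator and denominator: v_19(6) = 0. Step 2 — apply |x|_p = p^{-v_p(x)} = 19^{0} = 1.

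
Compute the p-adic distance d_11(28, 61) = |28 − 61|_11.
d_11(28, 61) = 1/11

Step 1 — x − y = 28 − 61 = -33. Step 2 — v_11(-33) = 1 (factor: -33 = −(11^1 · 3); the sign does not affect v_p). Step 3 — |x − y|_11 = 11^{-1} = 1/11.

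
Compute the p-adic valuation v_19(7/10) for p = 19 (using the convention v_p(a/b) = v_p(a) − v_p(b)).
v_19(7/10) = 0

Factor powers of 19 from the numerator and denominator of the reduced fraction: 7 = 19^0 · 7 and 10 = 19^0 · 10. Apply v_p(a/b) = v_p(a) − v_p(b): v_19(7/10) = 0 − 0 = 0.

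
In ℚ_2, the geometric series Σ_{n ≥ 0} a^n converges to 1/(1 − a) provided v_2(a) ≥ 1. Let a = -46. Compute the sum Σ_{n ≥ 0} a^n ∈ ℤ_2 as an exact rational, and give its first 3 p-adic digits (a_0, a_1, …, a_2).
Σ a^n = 1/(1 − a) = 1/47;  first 3 digits = (1, 1, 1)

v_2(a) = 1 ≥ 1, so the series converges in ℤ_2 to 1/(1 − a) = 1/(1 − (-46)) = 1/47. Expand this rational in ℤ_2: compute digits iteratively via d_i = x_i mod 2, x_{i+1} = (x_i − d_i)/2. The first 3 digits are (1, 1, 1).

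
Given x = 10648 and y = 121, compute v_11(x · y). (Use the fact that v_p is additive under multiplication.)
v_11(1288408) = 5

v_p(x) = 3 (factor: 10648 = 11^3 · 8); v_p(y) = 2 (factor: 121 = 11^2 · 1). Additivity: v_p(xy) = v_p(x) + v_p(y) = 3 + 2 = 5. (Direct check: xy = 1288408 = 11^5 · (8).)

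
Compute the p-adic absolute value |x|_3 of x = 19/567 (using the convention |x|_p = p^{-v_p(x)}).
|19/567|_3 = 81

Step 1 — compute v_3(x) by factoring powers of 3 out of the numerator and denominator: v_3(19/567) = -4. Step 2 — apply |x|_p = p^{-v_p(x)} = 3^{4} = 81.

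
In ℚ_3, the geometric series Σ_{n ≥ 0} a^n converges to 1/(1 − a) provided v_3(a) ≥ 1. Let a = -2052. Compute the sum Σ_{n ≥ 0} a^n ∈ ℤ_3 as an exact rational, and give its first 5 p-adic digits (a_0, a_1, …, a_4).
Σ a^n = 1/(1 − a) = 1/2053;  first 5 digits = (1, 0, 0, 2, 1)

v_3(a) = 3 ≥ 1, so the series converges in ℤ_3 to 1/(1 − a) = 1/(1 − (-2052)) = 1/2053. Expand this rational in ℤ_3: compute digits iteratively via d_i = x_i mod 3, x_{i+1} = (x_i − d_i)/3. The first 5 digits are (1, 0, 0, 2, 1).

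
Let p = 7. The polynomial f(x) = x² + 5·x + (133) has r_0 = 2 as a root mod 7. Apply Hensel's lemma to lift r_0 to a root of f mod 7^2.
r_1 = 2 (mod 49)

Hensel: r_{i+1} = r_i − f(r_i)·(f′(r_i))^{-1} mod 7^{i+2}, f′(x) = 2x + 5. Iterate:
  r_0 = 2 (mod 7)
  r_1 = 2 (mod 49)
Final: r = 2 satisfies f(r) ≡ 0 mod 7^2.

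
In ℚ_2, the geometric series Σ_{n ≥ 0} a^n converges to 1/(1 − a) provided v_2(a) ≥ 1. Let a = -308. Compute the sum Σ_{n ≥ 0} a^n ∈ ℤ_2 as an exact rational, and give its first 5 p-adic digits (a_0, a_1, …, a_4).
Σ a^n = 1/(1 − a) = 1/309;  first 5 digits = (1, 0, 1, 1, 1)

v_2(a) = 2 ≥ 1, so the series converges in ℤ_2 to 1/(1 − a) = 1/(1 − (-308)) = 1/309. Expand this rational in ℤ_2: compute digits iteratively via d_i = x_i mod 2, x_{i+1} = (x_i − d_i)/2. The first 5 digits are (1, 0, 1, 1, 1).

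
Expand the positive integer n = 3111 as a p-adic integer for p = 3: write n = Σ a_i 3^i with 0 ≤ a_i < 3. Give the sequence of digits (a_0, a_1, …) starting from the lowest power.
(a_0, a_1, …) = (0, 2, 0, 1, 2, 0, 1, 1)

Repeated division by 3 gives the digits low-to-high: 3111 = 2·3^1 + 1·3^3 + 2·3^4 + 1·3^6 + 1·3^7. Digit sequence: (0, 2, 0, 1, 2, 0, 1, 1).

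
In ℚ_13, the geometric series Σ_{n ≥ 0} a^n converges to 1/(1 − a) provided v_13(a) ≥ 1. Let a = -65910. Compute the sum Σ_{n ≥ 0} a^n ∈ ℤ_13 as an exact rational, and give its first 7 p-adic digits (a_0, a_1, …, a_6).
Σ a^n = 1/(1 − a) = 1/65911;  first 7 digits = (1, 0, 0, 9, 10, 12, 2)

v_13(a) = 3 ≥ 1, so the series converges in ℤ_13 to 1/(1 − a) = 1/(1 − (-65910)) = 1/65911. Expand this rational in ℤ_13: compute digits iteratively via d_i = x_i mod 13, x_{i+1} = (x_i − d_i)/13. The first 7 digits are (1, 0, 0, 9, 10, 12, 2).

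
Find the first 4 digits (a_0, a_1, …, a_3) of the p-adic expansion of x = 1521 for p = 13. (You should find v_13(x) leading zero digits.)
(a_0, …, a_3) = (0, 0, 9, 0)

v_13(1521) = 2, so a_0 = ... = a_1 = 0. Factor out: x = 13^2 · u with u = 9 a unit in ℤ_13. Expand u iteratively via a_{v+i} = u_i mod 13, u_{i+1} = (u_i − a_{v+i})/13:
  u_0 = 9;  a_2 = 9;  u_1 = (u_0 − 9)/13 = 0
  u_1 = 0;  a_3 = 0;  u_2 = (u_1 − 0)/13 = 0
Digits: (0, 0, 9, 0).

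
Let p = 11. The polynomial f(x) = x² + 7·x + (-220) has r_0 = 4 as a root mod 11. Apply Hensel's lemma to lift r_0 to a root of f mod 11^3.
r_2 = 774 (mod 1331)

Hensel: r_{i+1} = r_i − f(r_i)·(f′(r_i))^{-1} mod 11^{i+2}, f′(x) = 2x + 7. Iterate:
  r_0 = 4 (mod 11)
  r_1 = 48 (mod 121)
  r_2 = 774 (mod 1331)
Final: r = 774 satisfies f(r) ≡ 0 mod 11^3.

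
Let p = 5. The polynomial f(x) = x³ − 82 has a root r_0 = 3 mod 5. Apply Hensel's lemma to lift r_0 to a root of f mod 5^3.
r_2 = 18 (mod 125)

Hensel: r_{i+1} = r_i − f(r_i)/f′(r_i) mod 5^{i+2}, where f′(x) = 3x². Iterate:
  r_0 = 3 (mod 5)
  r_1 = 18 (mod 25)
  r_2 = 18 (mod 125)
Final: r = 18 with f(r) ≡ 0 mod 5^3.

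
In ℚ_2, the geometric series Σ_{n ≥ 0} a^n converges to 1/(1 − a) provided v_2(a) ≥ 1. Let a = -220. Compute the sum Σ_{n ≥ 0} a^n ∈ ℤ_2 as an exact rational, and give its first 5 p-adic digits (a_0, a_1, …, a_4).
Σ a^n = 1/(1 − a) = 1/221;  first 5 digits = (1, 0, 1, 0, 1)

v_2(a) = 2 ≥ 1, so the series converges in ℤ_2 to 1/(1 − a) = 1/(1 − (-220)) = 1/221. Expand this rational in ℤ_2: compute digits iteratively via d_i = x_i mod 2, x_{i+1} = (x_i − d_i)/2. The first 5 digits are (1, 0, 1, 0, 1).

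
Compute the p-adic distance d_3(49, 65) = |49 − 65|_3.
d_3(49, 65) = 1

Step 1 — x − y = 49 − 65 = -16. Step 2 — v_3(-16) = 0 (factor: -16 = −(3^0 · 16); the sign does not affect v_p). Step 3 — |x − y|_3 = 3^{0} = 1.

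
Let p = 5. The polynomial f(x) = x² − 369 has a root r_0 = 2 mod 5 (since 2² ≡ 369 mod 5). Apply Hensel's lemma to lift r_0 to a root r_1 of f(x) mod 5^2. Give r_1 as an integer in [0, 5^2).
r_1 = 12 (mod 25)

Hensel's recurrence: r_{i+1} = r_i − f(r_i)·(f′(r_i))^{-1} mod 5^{i+2}, with f′(x) = 2x. Iterate:
  r_0 = 2 (mod 5)
  r_1 = 12 (mod 25)
Final: r_1 = 12, and one checks f(r_1) ≡ 0 mod 5^2.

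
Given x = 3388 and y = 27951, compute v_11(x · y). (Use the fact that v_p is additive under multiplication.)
v_11(94697988) = 5

v_p(x) = 2 (factor: 3388 = 11^2 · 28); v_p(y) = 3 (factor: 27951 = 11^3 · 21). Additivity: v_p(xy) = v_p(x) + v_p(y) = 2 + 3 = 5. (Direct check: xy = 94697988 = 11^5 · (588).)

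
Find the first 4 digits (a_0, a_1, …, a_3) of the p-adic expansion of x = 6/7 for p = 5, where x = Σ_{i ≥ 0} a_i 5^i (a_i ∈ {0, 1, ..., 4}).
(a_0, …, a_3) = (3, 1, 4, 2)

v_5(6/7) = 0 (numerator and denominator both coprime to 5), so x ∈ ℤ_5^×. Compute digits iteratively via a_i = x_i mod 5, x_{i+1} = (x_i − a_i)/5, with x_0 = x:
  x_0 = 6/7;  a_0 = 3;  x_1 = (x_0 − 3)/5 = -3/7
  x_1 = -3/7;  a_1 = 1;  x_2 = (x_1 − 1)/5 = -2/7
  x_2 = -2/7;  a_2 = 4;  x_3 = (x_2 − 4)/5 = -6/7
  x_3 = -6/7;  a_3 = 2;  x_4 = (x_3 − 2)/5 = -4/7
Digits: (3, 1, 4, 2).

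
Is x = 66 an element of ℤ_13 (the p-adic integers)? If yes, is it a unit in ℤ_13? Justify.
x ∈ ℤ_13^× (unit); v_13(x) = 0

ℤ_13 = {x ∈ ℚ_13 : v_13(x) ≥ 0} and ℤ_13^× = {x ∈ ℤ_13 : v_13(x) = 0}. Here v_13(66) = v_13(num) − v_13(den) = 0; compare against these criteria.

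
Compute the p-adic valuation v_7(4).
v_7(4) = 0

v_7(n) is the largest exponent k such that 7^k divides n. Factor out: 4 = 7^0 · 4. (Sign doesn't affect v_p.) So v_7(4) = 0.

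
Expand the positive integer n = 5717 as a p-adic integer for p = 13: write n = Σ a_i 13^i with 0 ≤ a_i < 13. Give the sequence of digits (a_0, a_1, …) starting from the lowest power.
(a_0, a_1, …) = (10, 10, 7, 2)

Repeated division by 13 gives the digits low-to-high: 5717 = 10 + 10·13^1 + 7·13^2 + 2·13^3. Digit sequence: (10, 10, 7, 2).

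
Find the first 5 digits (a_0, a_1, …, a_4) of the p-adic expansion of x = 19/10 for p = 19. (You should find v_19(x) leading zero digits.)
(a_0, …, a_4) = (0, 2, 17, 1, 17)

v_19(19/10) = 1, so a_0 = ... = a_0 = 0. Factor out: x = 19^1 · u with u = 1/10 a unit in ℤ_19. Expand u iteratively via a_{v+i} = u_i mod 19, u_{i+1} = (u_i − a_{v+i})/19:
  u_0 = 1/10;  a_1 = 2;  u_1 = (u_0 − 2)/19 = -1/10
  u_1 = -1/10;  a_2 = 17;  u_2 = (u_1 − 17)/19 = -9/10
  u_2 = -9/10;  a_3 = 1;  u_3 = (u_2 − 1)/19 = -1/10
  u_3 = -1/10;  a_4 = 17;  u_4 = (u_3 − 17)/19 = -9/10
Digits: (0, 2, 17, 1, 17).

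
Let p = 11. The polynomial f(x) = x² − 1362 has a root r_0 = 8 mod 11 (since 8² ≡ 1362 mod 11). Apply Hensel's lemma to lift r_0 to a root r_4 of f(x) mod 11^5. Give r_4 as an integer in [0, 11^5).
r_4 = 80176 (mod 161051)

Hensel's recurrence: r_{i+1} = r_i − f(r_i)·(f′(r_i))^{-1} mod 11^{i+2}, with f′(x) = 2x. Iterate:
  r_0 = 8 (mod 11)
  r_1 = 74 (mod 121)
  r_2 = 316 (mod 1331)
  r_3 = 6971 (mod 14641)
  r_4 = 80176 (mod 161051)
Final: r_4 = 80176, and one checks f(r_4) ≡ 0 mod 11^5.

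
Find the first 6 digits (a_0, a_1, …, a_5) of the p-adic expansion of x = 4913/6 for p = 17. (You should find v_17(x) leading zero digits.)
(a_0, …, a_5) = (0, 0, 0, 3, 14, 2)

v_17(4913/6) = 3, so a_0 = ... = a_2 = 0. Factor out: x = 17^3 · u with u = 1/6 a unit in ℤ_17. Expand u iteratively via a_{v+i} = u_i mod 17, u_{i+1} = (u_i − a_{v+i})/17:
  u_0 = 1/6;  a_3 = 3;  u_1 = (u_0 − 3)/17 = -1/6
  u_1 = -1/6;  a_4 = 14;  u_2 = (u_1 − 14)/17 = -5/6
  u_2 = -5/6;  a_5 = 2;  u_3 = (u_2 − 2)/17 = -1/6
Digits: (0, 0, 0, 3, 14, 2).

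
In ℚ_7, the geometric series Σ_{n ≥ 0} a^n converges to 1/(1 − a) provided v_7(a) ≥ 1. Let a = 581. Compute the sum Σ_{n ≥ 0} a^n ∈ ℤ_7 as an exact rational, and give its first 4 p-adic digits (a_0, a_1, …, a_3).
Σ a^n = 1/(1 − a) = -1/580;  first 4 digits = (1, 6, 5, 4)

v_7(a) = 1 ≥ 1, so the series converges in ℤ_7 to 1/(1 − a) = 1/(1 − 581) = -1/580. Expand this rational in ℤ_7: compute digits iteratively via d_i = x_i mod 7, x_{i+1} = (x_i − d_i)/7. The first 4 digits are (1, 6, 5, 4).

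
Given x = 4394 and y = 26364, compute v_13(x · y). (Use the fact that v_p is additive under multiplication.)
v_13(115843416) = 6

v_p(x) = 3 (factor: 4394 = 13^3 · 2); v_p(y) = 3 (factor: 26364 = 13^3 · 12). Additivity: v_p(xy) = v_p(x) + v_p(y) = 3 + 3 = 6. (Direct check: xy = 115843416 = 13^6 · (24).)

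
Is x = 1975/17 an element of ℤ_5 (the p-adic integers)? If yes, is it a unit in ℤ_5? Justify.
x ∈ ℤ_5 but not a unit; v_5(x) = 2 > 0

ℤ_5 = {x ∈ ℚ_5 : v_5(x) ≥ 0} and ℤ_5^× = {x ∈ ℤ_5 : v_5(x) = 0}. Here v_5(1975/17) = v_5(num) − v_5(den) = 2; compare against these criteria.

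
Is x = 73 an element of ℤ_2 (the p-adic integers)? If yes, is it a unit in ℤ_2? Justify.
x ∈ ℤ_2^× (unit); v_2(x) = 0

ℤ_2 = {x ∈ ℚ_2 : v_2(x) ≥ 0} and ℤ_2^× = {x ∈ ℤ_2 : v_2(x) = 0}. Here v_2(73) = v_2(num) − v_2(den) = 0; compare against these criteria.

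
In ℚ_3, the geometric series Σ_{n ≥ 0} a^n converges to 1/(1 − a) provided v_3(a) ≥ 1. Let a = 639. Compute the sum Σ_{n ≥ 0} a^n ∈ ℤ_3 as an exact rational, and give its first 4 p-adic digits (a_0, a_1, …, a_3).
Σ a^n = 1/(1 − a) = -1/638;  first 4 digits = (1, 0, 2, 2)

v_3(a) = 2 ≥ 1, so the series converges in ℤ_3 to 1/(1 − a) = 1/(1 − 639) = -1/638. Expand this rational in ℤ_3: compute digits iteratively via d_i = x_i mod 3, x_{i+1} = (x_i − d_i)/3. The first 4 digits are (1, 0, 2, 2).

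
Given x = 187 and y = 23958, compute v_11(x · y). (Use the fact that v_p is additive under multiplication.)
v_11(4480146) = 4

v_p(x) = 1 (factor: 187 = 11^1 · 17); v_p(y) = 3 (factor: 23958 = 11^3 · 18). Additivity: v_p(xy) = v_p(x) + v_p(y) = 1 + 3 = 4. (Direct check: xy = 4480146 = 11^4 · (306).)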